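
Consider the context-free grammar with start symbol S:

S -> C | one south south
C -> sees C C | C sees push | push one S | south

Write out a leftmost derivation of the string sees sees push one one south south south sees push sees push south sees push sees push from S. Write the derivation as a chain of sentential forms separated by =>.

S => C => sees C C => sees C sees push C => sees C sees push sees push C => sees sees C C sees push sees push C => sees sees push one S C sees push sees push C => sees sees push one one south south C sees push sees push C => sees sees push one one south south south sees push sees push C => sees sees push one one south south south sees push sees push C sees push => sees sees push one one south south south sees push sees push C sees push sees push => sees sees push one one south south south sees push sees push south sees push sees push

S => C   [S -> C]
C => sees C C   [C -> sees C C]
sees C C => sees C sees push C   [C -> C sees push]
sees C sees push C => sees C sees push sees push C   [C -> C sees push]
sees C sees push sees push C => sees sees C C sees push sees push C   [C -> sees C C]
sees sees C C sees push sees push C => sees sees push one S C sees push sees push C   [C -> push one S]
sees sees push one S C sees push sees push C => sees sees push one one south south C sees push sees push C   [S -> one south south]
sees sees push one one south south C sees push sees push C => sees sees push one one south south south sees push sees push C   [C -> south]
sees sees push one one south south south sees push sees push C => sees sees push one one south south south sees push sees push C sees push   [C -> C sees push]
sees sees push one one south south south sees push sees push C sees push => sees sees push one one south south south sees push sees push C sees push sees push   [C -> C sees push]
sees sees push one one south south south sees push sees push C sees push sees push => sees sees push one one south south south sees push sees push south sees push sees push   [C -> south]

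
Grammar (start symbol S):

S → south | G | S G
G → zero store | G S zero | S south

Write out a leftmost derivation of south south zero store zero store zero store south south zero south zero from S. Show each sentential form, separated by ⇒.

S ⇒ S G ⇒ south G ⇒ south G S zero ⇒ south G S zero S zero ⇒ south S south S zero S zero ⇒ south S G south S zero S zero ⇒ south S G G south S zero S zero ⇒ south S G G G south S zero S zero ⇒ south south G G G south S zero S zero ⇒ south south zero store G G south S zero S zero ⇒ south south zero store zero store G south S zero S zero ⇒ south south zero store zero store zero store south S zero S zero ⇒ south south zero store zero store zero store south south zero S zero ⇒ south south zero store zero store zero store south south zero south zero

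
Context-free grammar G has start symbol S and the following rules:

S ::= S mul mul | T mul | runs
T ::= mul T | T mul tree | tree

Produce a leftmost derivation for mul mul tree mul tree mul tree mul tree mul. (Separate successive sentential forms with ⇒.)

S ⇒ T mul ⇒ T mul tree mul ⇒ mul T mul tree mul ⇒ mul T mul tree mul tree mul ⇒ mul mul T mul tree mul tree mul ⇒ mul mul T mul tree mul tree mul tree mul ⇒ mul mul tree mul tree mul tree mul tree mul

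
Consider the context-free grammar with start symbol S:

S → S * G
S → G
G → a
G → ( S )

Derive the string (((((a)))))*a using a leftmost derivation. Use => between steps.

S => S*G   [S → S * G]
S*G => G*G   [S → G]
G*G => (S)*G   [G → ( S )]
(S)*G => (G)*G   [S → G]
(G)*G => ((S))*G   [G → ( S )]
((S))*G => ((G))*G   [S → G]
((G))*G => (((S)))*G   [G → ( S )]
(((S)))*G => (((G)))*G   [S → G]
(((G)))*G => ((((S))))*G   [G → ( S )]
((((S))))*G => ((((G))))*G   [S → G]
((((G))))*G => (((((S)))))*G   [G → ( S )]
(((((S)))))*G => (((((G)))))*G   [S → G]
(((((G)))))*G => (((((a)))))*G   [G → a]
(((((a)))))*G => (((((a)))))*a   [G → a]

S => S*G => G*G => (S)*G => (G)*G => ((S))*G => ((G))*G => (((S)))*G => (((G)))*G => ((((S))))*G => ((((G))))*G => (((((S)))))*G => (((((G)))))*G => (((((a)))))*G => (((((a)))))*a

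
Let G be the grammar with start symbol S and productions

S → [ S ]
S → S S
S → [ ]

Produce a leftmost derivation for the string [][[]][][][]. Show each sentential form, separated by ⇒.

S ⇒ SS   [S → S S]
SS ⇒ SSS   [S → S S]
SSS ⇒ []SS   [S → [ ]]
[]SS ⇒ []SSS   [S → S S]
[]SSS ⇒ []SSSS   [S → S S]
[]SSSS ⇒ [][S]SSS   [S → [ S ]]
[][S]SSS ⇒ [][[]]SSS   [S → [ ]]
[][[]]SSS ⇒ [][[]][]SS   [S → [ ]]
[][[]][]SS ⇒ [][[]][][]S   [S → [ ]]
[][[]][][]S ⇒ [][[]][][][]   [S → [ ]]

S⇒SS⇒SSS⇒[]SS⇒[]SSS⇒[]SSSS⇒[][S]SSS⇒[][[]]SSS⇒[][[]][]SS⇒[][[]][][]S⇒[][[]][][][]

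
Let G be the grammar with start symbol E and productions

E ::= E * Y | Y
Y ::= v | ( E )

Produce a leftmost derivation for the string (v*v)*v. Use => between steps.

E=>E*Y=>Y*Y=>(E)*Y=>(E*Y)*Y=>(Y*Y)*Y=>(v*Y)*Y=>(v*v)*Y=>(v*v)*v

E => E*Y   [E ::= E * Y]
E*Y => Y*Y   [E ::= Y]
Y*Y => (E)*Y   [Y ::= ( E )]
(E)*Y => (E*Y)*Y   [E ::= E * Y]
(E*Y)*Y => (Y*Y)*Y   [E ::= Y]
(Y*Y)*Y => (v*Y)*Y   [Y ::= v]
(v*Y)*Y => (v*v)*Y   [Y ::= v]
(v*v)*Y => (v*v)*v   [Y ::= v]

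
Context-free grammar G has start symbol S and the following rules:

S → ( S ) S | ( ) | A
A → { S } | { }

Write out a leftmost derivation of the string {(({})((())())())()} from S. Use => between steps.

S => A   [S → A]
A => {S}   [A → { S }]
{S} => {(S)S}   [S → ( S ) S]
{(S)S} => {((S)S)S}   [S → ( S ) S]
{((S)S)S} => {((A)S)S}   [S → A]
{((A)S)S} => {(({})S)S}   [A → { }]
{(({})S)S} => {(({})(S)S)S}   [S → ( S ) S]
{(({})(S)S)S} => {(({})((S)S)S)S}   [S → ( S ) S]
{(({})((S)S)S)S} => {(({})((())S)S)S}   [S → ( )]
{(({})((())S)S)S} => {(({})((())())S)S}   [S → ( )]
{(({})((())())S)S} => {(({})((())())())S}   [S → ( )]
{(({})((())())())S} => {(({})((())())())()}   [S → ( )]

S => A => {S} => {(S)S} => {((S)S)S} => {((A)S)S} => {(({})S)S} => {(({})(S)S)S} => {(({})((S)S)S)S} => {(({})((())S)S)S} => {(({})((())())S)S} => {(({})((())())())S} => {(({})((())())())()}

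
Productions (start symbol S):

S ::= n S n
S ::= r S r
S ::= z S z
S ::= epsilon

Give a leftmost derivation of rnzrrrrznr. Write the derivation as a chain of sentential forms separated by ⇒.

S⇒rSr⇒rnSnr⇒rnzSznr⇒rnzrSrznr⇒rnzrrSrrznr⇒rnzrrrrznr

S ⇒ rSr   [S ::= r S r]
rSr ⇒ rnSnr   [S ::= n S n]
rnSnr ⇒ rnzSznr   [S ::= z S z]
rnzSznr ⇒ rnzrSrznr   [S ::= r S r]
rnzrSrznr ⇒ rnzrrSrrznr   [S ::= r S r]
rnzrrSrrznr ⇒ rnzrrrrznr   [S ::= epsilon]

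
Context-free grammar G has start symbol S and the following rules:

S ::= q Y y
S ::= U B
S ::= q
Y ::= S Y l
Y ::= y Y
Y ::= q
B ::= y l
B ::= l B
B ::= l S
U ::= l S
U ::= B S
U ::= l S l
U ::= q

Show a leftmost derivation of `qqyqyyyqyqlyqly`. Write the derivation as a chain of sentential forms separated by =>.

S=>qYy=>qSYly=>qqYyYly=>qqyYyYly=>qqySYlyYly=>qqyqYyYlyYly=>qqyqyYyYlyYly=>qqyqyyYyYlyYly=>qqyqyyyYyYlyYly=>qqyqyyyqyYlyYly=>qqyqyyyqyqlyYly=>qqyqyyyqyqlyqly

S => qYy   [S ::= q Y y]
qYy => qSYly   [Y ::= S Y l]
qSYly => qqYyYly   [S ::= q Y y]
qqYyYly => qqyYyYly   [Y ::= y Y]
qqyYyYly => qqySYlyYly   [Y ::= S Y l]
qqySYlyYly => qqyqYyYlyYly   [S ::= q Y y]
qqyqYyYlyYly => qqyqyYyYlyYly   [Y ::= y Y]
qqyqyYyYlyYly => qqyqyyYyYlyYly   [Y ::= y Y]
qqyqyyYyYlyYly => qqyqyyyYyYlyYly   [Y ::= y Y]
qqyqyyyYyYlyYly => qqyqyyyqyYlyYly   [Y ::= q]
qqyqyyyqyYlyYly => qqyqyyyqyqlyYly   [Y ::= q]
qqyqyyyqyqlyYly => qqyqyyyqyqlyqly   [Y ::= q]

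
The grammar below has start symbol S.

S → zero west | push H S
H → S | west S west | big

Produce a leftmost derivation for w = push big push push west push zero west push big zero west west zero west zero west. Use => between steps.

S => push H S   [S → push H S]
push H S => push big S   [H → big]
push big S => push big push H S   [S → push H S]
push big push H S => push big push S S   [H → S]
push big push S S => push big push push H S S   [S → push H S]
push big push push H S S => push big push push west S west S S   [H → west S west]
push big push push west S west S S => push big push push west push H S west S S   [S → push H S]
push big push push west push H S west S S => push big push push west push S S west S S   [H → S]
push big push push west push S S west S S => push big push push west push zero west S west S S   [S → zero west]
push big push push west push zero west S west S S => push big push push west push zero west push H S west S S   [S → push H S]
push big push push west push zero west push H S west S S => push big push push west push zero west push big S west S S   [H → big]
push big push push west push zero west push big S west S S => push big push push west push zero west push big zero west west S S   [S → zero west]
push big push push west push zero west push big zero west west S S => push big push push west push zero west push big zero west west zero west S   [S → zero west]
push big push push west push zero west push big zero west west zero west S => push big push push west push zero west push big zero west west zero west zero west   [S → zero west]

S => push H S => push big S => push big push H S => push big push S S => push big push push H S S => push big push push west S west S S => push big push push west push H S west S S => push big push push west push S S west S S => push big push push west push zero west S west S S => push big push push west push zero west push H S west S S => push big push push west push zero west push big S west S S => push big push push west push zero west push big zero west west S S => push big push push west push zero west push big zero west west zero west S => push big push push west push zero west push big zero west west zero west zero west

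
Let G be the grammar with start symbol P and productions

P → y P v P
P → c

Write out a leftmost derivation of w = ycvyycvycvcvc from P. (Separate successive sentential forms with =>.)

P=>yPvP=>ycvP=>ycvyPvP=>ycvyyPvPvP=>ycvyycvPvP=>ycvyycvyPvPvP=>ycvyycvycvPvP=>ycvyycvycvcvP=>ycvyycvycvcvc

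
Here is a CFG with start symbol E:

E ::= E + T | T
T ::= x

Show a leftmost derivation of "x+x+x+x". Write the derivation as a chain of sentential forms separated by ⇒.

E ⇒ E+T ⇒ E+T+T ⇒ E+T+T+T ⇒ T+T+T+T ⇒ x+T+T+T ⇒ x+x+T+T ⇒ x+x+x+T ⇒ x+x+x+x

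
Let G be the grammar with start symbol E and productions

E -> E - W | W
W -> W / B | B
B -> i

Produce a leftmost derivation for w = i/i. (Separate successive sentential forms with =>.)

E => W => W/B => B/B => i/B => i/i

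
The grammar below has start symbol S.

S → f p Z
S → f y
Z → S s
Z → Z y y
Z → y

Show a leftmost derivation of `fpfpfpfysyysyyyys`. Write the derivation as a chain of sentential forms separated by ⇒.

S⇒fpZ⇒fpSs⇒fpfpZs⇒fpfpZyys⇒fpfpZyyyys⇒fpfpSsyyyys⇒fpfpfpZsyyyys⇒fpfpfpZyysyyyys⇒fpfpfpSsyysyyyys⇒fpfpfpfysyysyyyys

S ⇒ fpZ   [S → f p Z]
fpZ ⇒ fpSs   [Z → S s]
fpSs ⇒ fpfpZs   [S → f p Z]
fpfpZs ⇒ fpfpZyys   [Z → Z y y]
fpfpZyys ⇒ fpfpZyyyys   [Z → Z y y]
fpfpZyyyys ⇒ fpfpSsyyyys   [Z → S s]
fpfpSsyyyys ⇒ fpfpfpZsyyyys   [S → f p Z]
fpfpfpZsyyyys ⇒ fpfpfpZyysyyyys   [Z → Z y y]
fpfpfpZyysyyyys ⇒ fpfpfpSsyysyyyys   [Z → S s]
fpfpfpSsyysyyyys ⇒ fpfpfpfysyysyyyys   [S → f y]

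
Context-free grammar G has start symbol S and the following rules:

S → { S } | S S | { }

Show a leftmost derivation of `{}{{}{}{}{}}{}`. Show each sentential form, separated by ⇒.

S⇒SS⇒SSS⇒{}SS⇒{}{S}S⇒{}{SS}S⇒{}{SSS}S⇒{}{SSSS}S⇒{}{{}SSS}S⇒{}{{}{}SS}S⇒{}{{}{}{}S}S⇒{}{{}{}{}{}}S⇒{}{{}{}{}{}}{}

S ⇒ SS   [S → S S]
SS ⇒ SSS   [S → S S]
SSS ⇒ {}SS   [S → { }]
{}SS ⇒ {}{S}S   [S → { S }]
{}{S}S ⇒ {}{SS}S   [S → S S]
{}{SS}S ⇒ {}{SSS}S   [S → S S]
{}{SSS}S ⇒ {}{SSSS}S   [S → S S]
{}{SSSS}S ⇒ {}{{}SSS}S   [S → { }]
{}{{}SSS}S ⇒ {}{{}{}SS}S   [S → { }]
{}{{}{}SS}S ⇒ {}{{}{}{}S}S   [S → { }]
{}{{}{}{}S}S ⇒ {}{{}{}{}{}}S   [S → { }]
{}{{}{}{}{}}S ⇒ {}{{}{}{}{}}{}   [S → { }]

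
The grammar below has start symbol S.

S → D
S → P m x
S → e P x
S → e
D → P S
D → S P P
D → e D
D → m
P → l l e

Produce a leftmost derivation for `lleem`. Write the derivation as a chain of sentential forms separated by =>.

S => D => PS => lleS => lleD => lleeD => lleem

S => D   [S → D]
D => PS   [D → P S]
PS => lleS   [P → l l e]
lleS => lleD   [S → D]
lleD => lleeD   [D → e D]
lleeD => lleem   [D → m]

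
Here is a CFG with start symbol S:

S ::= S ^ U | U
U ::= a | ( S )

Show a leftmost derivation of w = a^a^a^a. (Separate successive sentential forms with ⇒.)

S ⇒ S^U   [S ::= S ^ U]
S^U ⇒ S^U^U   [S ::= S ^ U]
S^U^U ⇒ S^U^U^U   [S ::= S ^ U]
S^U^U^U ⇒ U^U^U^U   [S ::= U]
U^U^U^U ⇒ a^U^U^U   [U ::= a]
a^U^U^U ⇒ a^a^U^U   [U ::= a]
a^a^U^U ⇒ a^a^a^U   [U ::= a]
a^a^a^U ⇒ a^a^a^a   [U ::= a]

S ⇒ S^U ⇒ S^U^U ⇒ S^U^U^U ⇒ U^U^U^U ⇒ a^U^U^U ⇒ a^a^U^U ⇒ a^a^a^U ⇒ a^a^a^a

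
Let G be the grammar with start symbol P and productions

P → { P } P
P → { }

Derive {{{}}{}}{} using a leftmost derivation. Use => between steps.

P => {P}P => {{P}P}P => {{{}}P}P => {{{}}{}}P => {{{}}{}}{}

P => {P}P   [P → { P } P]
{P}P => {{P}P}P   [P → { P } P]
{{P}P}P => {{{}}P}P   [P → { }]
{{{}}P}P => {{{}}{}}P   [P → { }]
{{{}}{}}P => {{{}}{}}{}   [P → { }]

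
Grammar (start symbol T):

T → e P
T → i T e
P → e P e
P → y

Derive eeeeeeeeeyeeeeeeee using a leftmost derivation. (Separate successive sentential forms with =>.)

T=>eP=>eePe=>eeePee=>eeeePeee=>eeeeePeeee=>eeeeeePeeeee=>eeeeeeePeeeeee=>eeeeeeeePeeeeeee=>eeeeeeeeePeeeeeeee=>eeeeeeeeeyeeeeeeee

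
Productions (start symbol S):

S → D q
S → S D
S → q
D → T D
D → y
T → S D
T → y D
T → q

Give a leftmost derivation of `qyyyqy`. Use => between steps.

S => SD => DqD => TDqD => qDqD => qTDqD => qyDDqD => qyyDqD => qyyyqD => qyyyqy

S => SD   [S → S D]
SD => DqD   [S → D q]
DqD => TDqD   [D → T D]
TDqD => qDqD   [T → q]
qDqD => qTDqD   [D → T D]
qTDqD => qyDDqD   [T → y D]
qyDDqD => qyyDqD   [D → y]
qyyDqD => qyyyqD   [D → y]
qyyyqD => qyyyqy   [D → y]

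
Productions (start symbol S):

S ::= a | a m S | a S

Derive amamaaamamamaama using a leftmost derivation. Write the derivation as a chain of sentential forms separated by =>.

S => amS => amamS => amamaS => amamaaS => amamaaamS => amamaaamamS => amamaaamamamS => amamaaamamamaS => amamaaamamamaamS => amamaaamamamaama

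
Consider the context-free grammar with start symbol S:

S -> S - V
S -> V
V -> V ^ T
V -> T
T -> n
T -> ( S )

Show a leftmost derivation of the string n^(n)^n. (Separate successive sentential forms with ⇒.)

S ⇒ V   [S -> V]
V ⇒ V^T   [V -> V ^ T]
V^T ⇒ V^T^T   [V -> V ^ T]
V^T^T ⇒ T^T^T   [V -> T]
T^T^T ⇒ n^T^T   [T -> n]
n^T^T ⇒ n^(S)^T   [T -> ( S )]
n^(S)^T ⇒ n^(V)^T   [S -> V]
n^(V)^T ⇒ n^(T)^T   [V -> T]
n^(T)^T ⇒ n^(n)^T   [T -> n]
n^(n)^T ⇒ n^(n)^n   [T -> n]

S ⇒ V ⇒ V^T ⇒ V^T^T ⇒ T^T^T ⇒ n^T^T ⇒ n^(S)^T ⇒ n^(V)^T ⇒ n^(T)^T ⇒ n^(n)^T ⇒ n^(n)^n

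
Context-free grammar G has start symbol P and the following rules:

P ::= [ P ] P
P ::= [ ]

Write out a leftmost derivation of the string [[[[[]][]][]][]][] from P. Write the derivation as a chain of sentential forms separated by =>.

P => [P]P => [[P]P]P => [[[P]P]P]P => [[[[P]P]P]P]P => [[[[[]]P]P]P]P => [[[[[]][]]P]P]P => [[[[[]][]][]]P]P => [[[[[]][]][]][]]P => [[[[[]][]][]][]][]

P => [P]P   [P ::= [ P ] P]
[P]P => [[P]P]P   [P ::= [ P ] P]
[[P]P]P => [[[P]P]P]P   [P ::= [ P ] P]
[[[P]P]P]P => [[[[P]P]P]P]P   [P ::= [ P ] P]
[[[[P]P]P]P]P => [[[[[]]P]P]P]P   [P ::= [ ]]
[[[[[]]P]P]P]P => [[[[[]][]]P]P]P   [P ::= [ ]]
[[[[[]][]]P]P]P => [[[[[]][]][]]P]P   [P ::= [ ]]
[[[[[]][]][]]P]P => [[[[[]][]][]][]]P   [P ::= [ ]]
[[[[[]][]][]][]]P => [[[[[]][]][]][]][]   [P ::= [ ]]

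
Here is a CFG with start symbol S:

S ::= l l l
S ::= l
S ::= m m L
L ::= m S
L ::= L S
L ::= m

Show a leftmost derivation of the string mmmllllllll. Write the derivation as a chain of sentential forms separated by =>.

S => mmL   [S ::= m m L]
mmL => mmLS   [L ::= L S]
mmLS => mmLSS   [L ::= L S]
mmLSS => mmLSSS   [L ::= L S]
mmLSSS => mmmSSSS   [L ::= m S]
mmmSSSS => mmmlSSS   [S ::= l]
mmmlSSS => mmmllllSS   [S ::= l l l]
mmmllllSS => mmmlllllllS   [S ::= l l l]
mmmlllllllS => mmmllllllll   [S ::= l]

S=>mmL=>mmLS=>mmLSS=>mmLSSS=>mmmSSSS=>mmmlSSS=>mmmllllSS=>mmmlllllllS=>mmmllllllll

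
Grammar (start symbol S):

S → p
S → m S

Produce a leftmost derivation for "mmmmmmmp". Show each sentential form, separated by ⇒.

S ⇒ mS   [S → m S]
mS ⇒ mmS   [S → m S]
mmS ⇒ mmmS   [S → m S]
mmmS ⇒ mmmmS   [S → m S]
mmmmS ⇒ mmmmmS   [S → m S]
mmmmmS ⇒ mmmmmmS   [S → m S]
mmmmmmS ⇒ mmmmmmmS   [S → m S]
mmmmmmmS ⇒ mmmmmmmp   [S → p]

S ⇒ mS ⇒ mmS ⇒ mmmS ⇒ mmmmS ⇒ mmmmmS ⇒ mmmmmmS ⇒ mmmmmmmS ⇒ mmmmmmmp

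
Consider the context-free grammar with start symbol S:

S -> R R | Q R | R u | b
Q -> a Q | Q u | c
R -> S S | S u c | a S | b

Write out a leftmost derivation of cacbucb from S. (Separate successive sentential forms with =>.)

S=>QR=>cR=>cSS=>cQRS=>caQRS=>cacRS=>cacSucS=>cacbucS=>cacbucb

S => QR   [S -> Q R]
QR => cR   [Q -> c]
cR => cSS   [R -> S S]
cSS => cQRS   [S -> Q R]
cQRS => caQRS   [Q -> a Q]
caQRS => cacRS   [Q -> c]
cacRS => cacSucS   [R -> S u c]
cacSucS => cacbucS   [S -> b]
cacbucS => cacbucb   [S -> b]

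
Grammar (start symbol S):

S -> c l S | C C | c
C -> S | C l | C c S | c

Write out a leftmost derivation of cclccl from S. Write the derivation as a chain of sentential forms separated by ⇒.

S ⇒ CC   [S -> C C]
CC ⇒ cC   [C -> c]
cC ⇒ cCl   [C -> C l]
cCl ⇒ cCcSl   [C -> C c S]
cCcSl ⇒ cClcSl   [C -> C l]
cClcSl ⇒ cSlcSl   [C -> S]
cSlcSl ⇒ cclcSl   [S -> c]
cclcSl ⇒ cclccl   [S -> c]

S⇒CC⇒cC⇒cCl⇒cCcSl⇒cClcSl⇒cSlcSl⇒cclcSl⇒cclccl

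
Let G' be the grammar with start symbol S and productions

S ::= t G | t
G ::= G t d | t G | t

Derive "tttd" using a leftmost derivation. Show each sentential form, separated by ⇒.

S ⇒ tG ⇒ tGtd ⇒ tttd

S ⇒ tG   [S ::= t G]
tG ⇒ tGtd   [G ::= G t d]
tGtd ⇒ tttd   [G ::= t]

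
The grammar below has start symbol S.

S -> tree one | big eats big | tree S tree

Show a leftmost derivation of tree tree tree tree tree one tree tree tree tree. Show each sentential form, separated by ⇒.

S ⇒ tree S tree ⇒ tree tree S tree tree ⇒ tree tree tree S tree tree tree ⇒ tree tree tree tree S tree tree tree tree ⇒ tree tree tree tree tree one tree tree tree tree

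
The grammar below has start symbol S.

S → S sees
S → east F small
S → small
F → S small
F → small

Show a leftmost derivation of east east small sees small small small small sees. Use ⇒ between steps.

S ⇒ S sees ⇒ east F small sees ⇒ east S small small sees ⇒ east east F small small small sees ⇒ east east S small small small small sees ⇒ east east S sees small small small small sees ⇒ east east small sees small small small small sees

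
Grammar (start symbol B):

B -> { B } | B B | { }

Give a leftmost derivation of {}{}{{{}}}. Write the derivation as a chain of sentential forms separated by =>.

B=>BB=>BBB=>{}BB=>{}{}B=>{}{}{B}=>{}{}{{B}}=>{}{}{{{}}}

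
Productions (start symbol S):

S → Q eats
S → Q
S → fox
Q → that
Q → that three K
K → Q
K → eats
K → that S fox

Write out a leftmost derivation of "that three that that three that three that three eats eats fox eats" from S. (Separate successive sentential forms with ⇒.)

S ⇒ Q eats ⇒ that three K eats ⇒ that three that S fox eats ⇒ that three that Q eats fox eats ⇒ that three that that three K eats fox eats ⇒ that three that that three Q eats fox eats ⇒ that three that that three that three K eats fox eats ⇒ that three that that three that three Q eats fox eats ⇒ that three that that three that three that three K eats fox eats ⇒ that three that that three that three that three eats eats fox eats

S ⇒ Q eats   [S → Q eats]
Q eats ⇒ that three K eats   [Q → that three K]
that three K eats ⇒ that three that S fox eats   [K → that S fox]
that three that S fox eats ⇒ that three that Q eats fox eats   [S → Q eats]
that three that Q eats fox eats ⇒ that three that that three K eats fox eats   [Q → that three K]
that three that that three K eats fox eats ⇒ that three that that three Q eats fox eats   [K → Q]
that three that that three Q eats fox eats ⇒ that three that that three that three K eats fox eats   [Q → that three K]
that three that that three that three K eats fox eats ⇒ that three that that three that three Q eats fox eats   [K → Q]
that three that that three that three Q eats fox eats ⇒ that three that that three that three that three K eats fox eats   [Q → that three K]
that three that that three that three that three K eats fox eats ⇒ that three that that three that three that three eats eats fox eats   [K → eats]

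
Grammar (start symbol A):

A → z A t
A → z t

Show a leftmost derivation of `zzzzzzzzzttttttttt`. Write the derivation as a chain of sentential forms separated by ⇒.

A ⇒ zAt ⇒ zzAtt ⇒ zzzAttt ⇒ zzzzAtttt ⇒ zzzzzAttttt ⇒ zzzzzzAtttttt ⇒ zzzzzzzAttttttt ⇒ zzzzzzzzAtttttttt ⇒ zzzzzzzzzttttttttt

A ⇒ zAt   [A → z A t]
zAt ⇒ zzAtt   [A → z A t]
zzAtt ⇒ zzzAttt   [A → z A t]
zzzAttt ⇒ zzzzAtttt   [A → z A t]
zzzzAtttt ⇒ zzzzzAttttt   [A → z A t]
zzzzzAttttt ⇒ zzzzzzAtttttt   [A → z A t]
zzzzzzAtttttt ⇒ zzzzzzzAttttttt   [A → z A t]
zzzzzzzAttttttt ⇒ zzzzzzzzAtttttttt   [A → z A t]
zzzzzzzzAtttttttt ⇒ zzzzzzzzzttttttttt   [A → z t]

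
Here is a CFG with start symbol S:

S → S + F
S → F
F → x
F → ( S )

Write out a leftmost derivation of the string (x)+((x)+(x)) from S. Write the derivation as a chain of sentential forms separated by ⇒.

S ⇒ S+F   [S → S + F]
S+F ⇒ F+F   [S → F]
F+F ⇒ (S)+F   [F → ( S )]
(S)+F ⇒ (F)+F   [S → F]
(F)+F ⇒ (x)+F   [F → x]
(x)+F ⇒ (x)+(S)   [F → ( S )]
(x)+(S) ⇒ (x)+(S+F)   [S → S + F]
(x)+(S+F) ⇒ (x)+(F+F)   [S → F]
(x)+(F+F) ⇒ (x)+((S)+F)   [F → ( S )]
(x)+((S)+F) ⇒ (x)+((F)+F)   [S → F]
(x)+((F)+F) ⇒ (x)+((x)+F)   [F → x]
(x)+((x)+F) ⇒ (x)+((x)+(S))   [F → ( S )]
(x)+((x)+(S)) ⇒ (x)+((x)+(F))   [S → F]
(x)+((x)+(F)) ⇒ (x)+((x)+(x))   [F → x]

S ⇒ S+F ⇒ F+F ⇒ (S)+F ⇒ (F)+F ⇒ (x)+F ⇒ (x)+(S) ⇒ (x)+(S+F) ⇒ (x)+(F+F) ⇒ (x)+((S)+F) ⇒ (x)+((F)+F) ⇒ (x)+((x)+F) ⇒ (x)+((x)+(S)) ⇒ (x)+((x)+(F)) ⇒ (x)+((x)+(x))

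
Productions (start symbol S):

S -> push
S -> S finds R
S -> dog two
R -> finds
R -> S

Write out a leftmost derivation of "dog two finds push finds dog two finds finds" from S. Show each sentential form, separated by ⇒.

S ⇒ S finds R ⇒ dog two finds R ⇒ dog two finds S ⇒ dog two finds S finds R ⇒ dog two finds S finds R finds R ⇒ dog two finds push finds R finds R ⇒ dog two finds push finds S finds R ⇒ dog two finds push finds dog two finds R ⇒ dog two finds push finds dog two finds finds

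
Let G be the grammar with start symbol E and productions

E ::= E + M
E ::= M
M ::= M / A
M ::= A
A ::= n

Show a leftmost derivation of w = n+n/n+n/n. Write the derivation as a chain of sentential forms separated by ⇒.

E ⇒ E+M ⇒ E+M+M ⇒ M+M+M ⇒ A+M+M ⇒ n+M+M ⇒ n+M/A+M ⇒ n+A/A+M ⇒ n+n/A+M ⇒ n+n/n+M ⇒ n+n/n+M/A ⇒ n+n/n+A/A ⇒ n+n/n+n/A ⇒ n+n/n+n/n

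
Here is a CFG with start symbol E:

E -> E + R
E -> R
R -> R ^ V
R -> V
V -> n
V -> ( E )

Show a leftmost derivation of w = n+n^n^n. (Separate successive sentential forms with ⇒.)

E ⇒ E+R ⇒ R+R ⇒ V+R ⇒ n+R ⇒ n+R^V ⇒ n+R^V^V ⇒ n+V^V^V ⇒ n+n^V^V ⇒ n+n^n^V ⇒ n+n^n^n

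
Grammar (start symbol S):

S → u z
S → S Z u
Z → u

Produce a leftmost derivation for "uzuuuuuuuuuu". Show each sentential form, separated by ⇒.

S ⇒ SZu ⇒ SZuZu ⇒ SZuZuZu ⇒ SZuZuZuZu ⇒ SZuZuZuZuZu ⇒ uzZuZuZuZuZu ⇒ uzuuZuZuZuZu ⇒ uzuuuuZuZuZu ⇒ uzuuuuuuZuZu ⇒ uzuuuuuuuuZu ⇒ uzuuuuuuuuuu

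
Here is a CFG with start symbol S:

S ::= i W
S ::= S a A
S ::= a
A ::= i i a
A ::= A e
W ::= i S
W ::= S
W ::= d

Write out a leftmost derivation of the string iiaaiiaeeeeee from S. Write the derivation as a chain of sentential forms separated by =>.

S=>SaA=>iWaA=>iiSaA=>iiaaA=>iiaaAe=>iiaaAee=>iiaaAeee=>iiaaAeeee=>iiaaAeeeee=>iiaaAeeeeee=>iiaaiiaeeeeee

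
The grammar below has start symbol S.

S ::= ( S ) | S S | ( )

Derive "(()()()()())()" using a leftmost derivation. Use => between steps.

S => SS => (S)S => (SS)S => (SSS)S => (SSSS)S => (()SSS)S => (()SSSS)S => (()()SSS)S => (()()()SS)S => (()()()()S)S => (()()()()())S => (()()()()())()

S => SS   [S ::= S S]
SS => (S)S   [S ::= ( S )]
(S)S => (SS)S   [S ::= S S]
(SS)S => (SSS)S   [S ::= S S]
(SSS)S => (SSSS)S   [S ::= S S]
(SSSS)S => (()SSS)S   [S ::= ( )]
(()SSS)S => (()SSSS)S   [S ::= S S]
(()SSSS)S => (()()SSS)S   [S ::= ( )]
(()()SSS)S => (()()()SS)S   [S ::= ( )]
(()()()SS)S => (()()()()S)S   [S ::= ( )]
(()()()()S)S => (()()()()())S   [S ::= ( )]
(()()()()())S => (()()()()())()   [S ::= ( )]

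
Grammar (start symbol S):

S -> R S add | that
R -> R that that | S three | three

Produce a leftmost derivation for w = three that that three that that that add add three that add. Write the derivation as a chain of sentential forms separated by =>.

S => R S add   [S -> R S add]
R S add => S three S add   [R -> S three]
S three S add => R S add three S add   [S -> R S add]
R S add three S add => R that that S add three S add   [R -> R that that]
R that that S add three S add => three that that S add three S add   [R -> three]
three that that S add three S add => three that that R S add add three S add   [S -> R S add]
three that that R S add add three S add => three that that R that that S add add three S add   [R -> R that that]
three that that R that that S add add three S add => three that that three that that S add add three S add   [R -> three]
three that that three that that S add add three S add => three that that three that that that add add three S add   [S -> that]
three that that three that that that add add three S add => three that that three that that that add add three that add   [S -> that]

S => R S add => S three S add => R S add three S add => R that that S add three S add => three that that S add three S add => three that that R S add add three S add => three that that R that that S add add three S add => three that that three that that S add add three S add => three that that three that that that add add three S add => three that that three that that that add add three that add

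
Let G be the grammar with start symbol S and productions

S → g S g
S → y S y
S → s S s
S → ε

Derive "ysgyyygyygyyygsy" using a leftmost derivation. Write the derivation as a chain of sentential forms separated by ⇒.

S ⇒ ySy   [S → y S y]
ySy ⇒ ysSsy   [S → s S s]
ysSsy ⇒ ysgSgsy   [S → g S g]
ysgSgsy ⇒ ysgySygsy   [S → y S y]
ysgySygsy ⇒ ysgyySyygsy   [S → y S y]
ysgyySyygsy ⇒ ysgyyySyyygsy   [S → y S y]
ysgyyySyyygsy ⇒ ysgyyygSgyyygsy   [S → g S g]
ysgyyygSgyyygsy ⇒ ysgyyygySygyyygsy   [S → y S y]
ysgyyygySygyyygsy ⇒ ysgyyygyygyyygsy   [S → ε]

S ⇒ ySy ⇒ ysSsy ⇒ ysgSgsy ⇒ ysgySygsy ⇒ ysgyySyygsy ⇒ ysgyyySyyygsy ⇒ ysgyyygSgyyygsy ⇒ ysgyyygySygyyygsy ⇒ ysgyyygyygyyygsy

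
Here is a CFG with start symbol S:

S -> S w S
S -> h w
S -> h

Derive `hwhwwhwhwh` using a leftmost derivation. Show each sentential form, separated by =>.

S => SwS   [S -> S w S]
SwS => SwSwS   [S -> S w S]
SwSwS => SwSwSwS   [S -> S w S]
SwSwSwS => SwSwSwSwS   [S -> S w S]
SwSwSwSwS => hwSwSwSwS   [S -> h]
hwSwSwSwS => hwhwwSwSwS   [S -> h w]
hwhwwSwSwS => hwhwwhwSwS   [S -> h]
hwhwwhwSwS => hwhwwhwhwS   [S -> h]
hwhwwhwhwS => hwhwwhwhwh   [S -> h]

S=>SwS=>SwSwS=>SwSwSwS=>SwSwSwSwS=>hwSwSwSwS=>hwhwwSwSwS=>hwhwwhwSwS=>hwhwwhwhwS=>hwhwwhwhwh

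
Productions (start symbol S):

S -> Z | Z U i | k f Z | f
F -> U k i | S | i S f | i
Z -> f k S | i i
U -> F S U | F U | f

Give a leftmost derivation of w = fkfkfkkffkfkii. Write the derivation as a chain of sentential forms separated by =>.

S => Z => fkS => fkZ => fkfkS => fkfkZ => fkfkfkS => fkfkfkkfZ => fkfkfkkffkS => fkfkfkkffkZ => fkfkfkkffkfkS => fkfkfkkffkfkZ => fkfkfkkffkfkii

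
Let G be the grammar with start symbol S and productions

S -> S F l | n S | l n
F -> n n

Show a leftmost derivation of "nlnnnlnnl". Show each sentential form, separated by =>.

S=>SFl=>SFlFl=>nSFlFl=>nlnFlFl=>nlnnnlFl=>nlnnnlnnl

S => SFl   [S -> S F l]
SFl => SFlFl   [S -> S F l]
SFlFl => nSFlFl   [S -> n S]
nSFlFl => nlnFlFl   [S -> l n]
nlnFlFl => nlnnnlFl   [F -> n n]
nlnnnlFl => nlnnnlnnl   [F -> n n]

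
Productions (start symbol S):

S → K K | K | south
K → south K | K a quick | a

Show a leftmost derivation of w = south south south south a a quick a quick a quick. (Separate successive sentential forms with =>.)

S => K => K a quick => south K a quick => south south K a quick => south south south K a quick => south south south K a quick a quick => south south south south K a quick a quick => south south south south K a quick a quick a quick => south south south south a a quick a quick a quick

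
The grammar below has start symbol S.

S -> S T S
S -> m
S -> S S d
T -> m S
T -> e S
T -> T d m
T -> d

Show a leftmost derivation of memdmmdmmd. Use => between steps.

S => SSd => STSSd => mTSSd => meSSSd => meSSdSSd => meSTSSdSSd => memTSSdSSd => memdSSdSSd => memdmSdSSd => memdmmdSSd => memdmmdmSd => memdmmdmmd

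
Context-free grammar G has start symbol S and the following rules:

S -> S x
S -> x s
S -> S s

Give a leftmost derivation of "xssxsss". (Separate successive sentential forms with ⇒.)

S⇒Ss⇒Sss⇒Ssss⇒Sxsss⇒Ssxsss⇒xssxsss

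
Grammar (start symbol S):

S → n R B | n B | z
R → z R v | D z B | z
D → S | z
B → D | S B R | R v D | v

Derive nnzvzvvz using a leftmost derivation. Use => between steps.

S => nB => nRvD => nDzBvD => nSzBvD => nnRBzBvD => nnzBzBvD => nnzvzBvD => nnzvzvvD => nnzvzvvz

S => nB   [S → n B]
nB => nRvD   [B → R v D]
nRvD => nDzBvD   [R → D z B]
nDzBvD => nSzBvD   [D → S]
nSzBvD => nnRBzBvD   [S → n R B]
nnRBzBvD => nnzBzBvD   [R → z]
nnzBzBvD => nnzvzBvD   [B → v]
nnzvzBvD => nnzvzvvD   [B → v]
nnzvzvvD => nnzvzvvz   [D → z]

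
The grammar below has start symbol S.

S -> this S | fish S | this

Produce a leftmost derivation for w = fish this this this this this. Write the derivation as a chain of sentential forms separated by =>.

S => fish S => fish this S => fish this this S => fish this this this S => fish this this this this S => fish this this this this this

S => fish S   [S -> fish S]
fish S => fish this S   [S -> this S]
fish this S => fish this this S   [S -> this S]
fish this this S => fish this this this S   [S -> this S]
fish this this this S => fish this this this this S   [S -> this S]
fish this this this this S => fish this this this this this   [S -> this]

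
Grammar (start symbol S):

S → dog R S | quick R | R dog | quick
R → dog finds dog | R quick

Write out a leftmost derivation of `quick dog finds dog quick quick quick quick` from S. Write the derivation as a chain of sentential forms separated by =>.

S => quick R => quick R quick => quick R quick quick => quick R quick quick quick => quick R quick quick quick quick => quick dog finds dog quick quick quick quick

S => quick R   [S → quick R]
quick R => quick R quick   [R → R quick]
quick R quick => quick R quick quick   [R → R quick]
quick R quick quick => quick R quick quick quick   [R → R quick]
quick R quick quick quick => quick R quick quick quick quick   [R → R quick]
quick R quick quick quick quick => quick dog finds dog quick quick quick quick   [R → dog finds dog]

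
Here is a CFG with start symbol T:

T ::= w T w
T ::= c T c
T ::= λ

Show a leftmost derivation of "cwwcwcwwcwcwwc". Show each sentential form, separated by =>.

T => cTc   [T ::= c T c]
cTc => cwTwc   [T ::= w T w]
cwTwc => cwwTwwc   [T ::= w T w]
cwwTwwc => cwwcTcwwc   [T ::= c T c]
cwwcTcwwc => cwwcwTwcwwc   [T ::= w T w]
cwwcwTwcwwc => cwwcwcTcwcwwc   [T ::= c T c]
cwwcwcTcwcwwc => cwwcwcwTwcwcwwc   [T ::= w T w]
cwwcwcwTwcwcwwc => cwwcwcwwcwcwwc   [T ::= λ]

T => cTc => cwTwc => cwwTwwc => cwwcTcwwc => cwwcwTwcwwc => cwwcwcTcwcwwc => cwwcwcwTwcwcwwc => cwwcwcwwcwcwwc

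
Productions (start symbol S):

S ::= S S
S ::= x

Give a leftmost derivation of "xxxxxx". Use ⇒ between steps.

S ⇒ SS   [S ::= S S]
SS ⇒ xS   [S ::= x]
xS ⇒ xSS   [S ::= S S]
xSS ⇒ xSSS   [S ::= S S]
xSSS ⇒ xSSSS   [S ::= S S]
xSSSS ⇒ xxSSS   [S ::= x]
xxSSS ⇒ xxSSSS   [S ::= S S]
xxSSSS ⇒ xxxSSS   [S ::= x]
xxxSSS ⇒ xxxxSS   [S ::= x]
xxxxSS ⇒ xxxxxS   [S ::= x]
xxxxxS ⇒ xxxxxx   [S ::= x]

S⇒SS⇒xS⇒xSS⇒xSSS⇒xSSSS⇒xxSSS⇒xxSSSS⇒xxxSSS⇒xxxxSS⇒xxxxxS⇒xxxxxx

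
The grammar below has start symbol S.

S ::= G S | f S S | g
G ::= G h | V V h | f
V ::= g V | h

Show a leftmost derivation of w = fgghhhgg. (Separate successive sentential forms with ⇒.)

S ⇒ fSS ⇒ fGSS ⇒ fVVhSS ⇒ fgVVhSS ⇒ fggVVhSS ⇒ fgghVhSS ⇒ fgghhhSS ⇒ fgghhhgS ⇒ fgghhhgg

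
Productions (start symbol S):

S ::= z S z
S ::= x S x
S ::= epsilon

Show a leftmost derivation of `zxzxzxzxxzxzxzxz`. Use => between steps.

S=>zSz=>zxSxz=>zxzSzxz=>zxzxSxzxz=>zxzxzSzxzxz=>zxzxzxSxzxzxz=>zxzxzxzSzxzxzxz=>zxzxzxzxSxzxzxzxz=>zxzxzxzxxzxzxzxz

S => zSz   [S ::= z S z]
zSz => zxSxz   [S ::= x S x]
zxSxz => zxzSzxz   [S ::= z S z]
zxzSzxz => zxzxSxzxz   [S ::= x S x]
zxzxSxzxz => zxzxzSzxzxz   [S ::= z S z]
zxzxzSzxzxz => zxzxzxSxzxzxz   [S ::= x S x]
zxzxzxSxzxzxz => zxzxzxzSzxzxzxz   [S ::= z S z]
zxzxzxzSzxzxzxz => zxzxzxzxSxzxzxzxz   [S ::= x S x]
zxzxzxzxSxzxzxzxz => zxzxzxzxxzxzxzxz   [S ::= epsilon]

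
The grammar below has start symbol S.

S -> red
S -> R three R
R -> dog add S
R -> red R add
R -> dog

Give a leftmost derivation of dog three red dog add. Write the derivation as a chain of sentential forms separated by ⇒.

S ⇒ R three R ⇒ dog three R ⇒ dog three red R add ⇒ dog three red dog add

S ⇒ R three R   [S -> R three R]
R three R ⇒ dog three R   [R -> dog]
dog three R ⇒ dog three red R add   [R -> red R add]
dog three red R add ⇒ dog three red dog add   [R -> dog]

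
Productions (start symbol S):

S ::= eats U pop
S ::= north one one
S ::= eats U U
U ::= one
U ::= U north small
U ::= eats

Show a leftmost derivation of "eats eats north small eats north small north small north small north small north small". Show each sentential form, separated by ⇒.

S ⇒ eats U U ⇒ eats U north small U ⇒ eats eats north small U ⇒ eats eats north small U north small ⇒ eats eats north small U north small north small ⇒ eats eats north small U north small north small north small ⇒ eats eats north small U north small north small north small north small ⇒ eats eats north small U north small north small north small north small north small ⇒ eats eats north small eats north small north small north small north small north small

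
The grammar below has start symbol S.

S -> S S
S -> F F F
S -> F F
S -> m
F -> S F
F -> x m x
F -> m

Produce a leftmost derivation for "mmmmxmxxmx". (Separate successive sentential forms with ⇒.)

S ⇒ FF ⇒ mF ⇒ mSF ⇒ mFFFF ⇒ mSFFFF ⇒ mmFFFF ⇒ mmmFFF ⇒ mmmmFF ⇒ mmmmxmxF ⇒ mmmmxmxxmx

S ⇒ FF   [S -> F F]
FF ⇒ mF   [F -> m]
mF ⇒ mSF   [F -> S F]
mSF ⇒ mFFFF   [S -> F F F]
mFFFF ⇒ mSFFFF   [F -> S F]
mSFFFF ⇒ mmFFFF   [S -> m]
mmFFFF ⇒ mmmFFF   [F -> m]
mmmFFF ⇒ mmmmFF   [F -> m]
mmmmFF ⇒ mmmmxmxF   [F -> x m x]
mmmmxmxF ⇒ mmmmxmxxmx   [F -> x m x]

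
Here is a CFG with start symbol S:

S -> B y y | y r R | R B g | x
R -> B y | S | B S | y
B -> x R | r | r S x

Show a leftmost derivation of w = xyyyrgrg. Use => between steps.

S => RBg   [S -> R B g]
RBg => SBg   [R -> S]
SBg => RBgBg   [S -> R B g]
RBgBg => SBgBg   [R -> S]
SBgBg => ByyBgBg   [S -> B y y]
ByyBgBg => xRyyBgBg   [B -> x R]
xRyyBgBg => xyyyBgBg   [R -> y]
xyyyBgBg => xyyyrgBg   [B -> r]
xyyyrgBg => xyyyrgrg   [B -> r]

S => RBg => SBg => RBgBg => SBgBg => ByyBgBg => xRyyBgBg => xyyyBgBg => xyyyrgBg => xyyyrgrg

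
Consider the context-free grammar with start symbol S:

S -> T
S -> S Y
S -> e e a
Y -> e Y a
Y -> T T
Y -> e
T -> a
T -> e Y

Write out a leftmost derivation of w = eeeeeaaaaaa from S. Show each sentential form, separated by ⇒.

S⇒T⇒eY⇒eeYa⇒eeeYaa⇒eeeeYaaa⇒eeeeTTaaa⇒eeeeeYTaaa⇒eeeeeTTTaaa⇒eeeeeaTTaaa⇒eeeeeaaTaaa⇒eeeeeaaaaaa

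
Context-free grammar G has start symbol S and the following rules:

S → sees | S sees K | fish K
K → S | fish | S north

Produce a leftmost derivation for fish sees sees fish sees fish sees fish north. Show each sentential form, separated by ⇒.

S ⇒ fish K ⇒ fish S north ⇒ fish S sees K north ⇒ fish S sees K sees K north ⇒ fish S sees K sees K sees K north ⇒ fish sees sees K sees K sees K north ⇒ fish sees sees fish sees K sees K north ⇒ fish sees sees fish sees fish sees K north ⇒ fish sees sees fish sees fish sees fish north

S ⇒ fish K   [S → fish K]
fish K ⇒ fish S north   [K → S north]
fish S north ⇒ fish S sees K north   [S → S sees K]
fish S sees K north ⇒ fish S sees K sees K north   [S → S sees K]
fish S sees K sees K north ⇒ fish S sees K sees K sees K north   [S → S sees K]
fish S sees K sees K sees K north ⇒ fish sees sees K sees K sees K north   [S → sees]
fish sees sees K sees K sees K north ⇒ fish sees sees fish sees K sees K north   [K → fish]
fish sees sees fish sees K sees K north ⇒ fish sees sees fish sees fish sees K north   [K → fish]
fish sees sees fish sees fish sees K north ⇒ fish sees sees fish sees fish sees fish north   [K → fish]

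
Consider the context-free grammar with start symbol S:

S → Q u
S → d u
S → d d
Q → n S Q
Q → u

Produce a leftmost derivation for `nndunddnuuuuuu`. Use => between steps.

S => Qu   [S → Q u]
Qu => nSQu   [Q → n S Q]
nSQu => nQuQu   [S → Q u]
nQuQu => nnSQuQu   [Q → n S Q]
nnSQuQu => nnduQuQu   [S → d u]
nnduQuQu => nndunSQuQu   [Q → n S Q]
nndunSQuQu => nndunddQuQu   [S → d d]
nndunddQuQu => nndunddnSQuQu   [Q → n S Q]
nndunddnSQuQu => nndunddnQuQuQu   [S → Q u]
nndunddnQuQuQu => nndunddnuuQuQu   [Q → u]
nndunddnuuQuQu => nndunddnuuuuQu   [Q → u]
nndunddnuuuuQu => nndunddnuuuuuu   [Q → u]

S => Qu => nSQu => nQuQu => nnSQuQu => nnduQuQu => nndunSQuQu => nndunddQuQu => nndunddnSQuQu => nndunddnQuQuQu => nndunddnuuQuQu => nndunddnuuuuQu => nndunddnuuuuuu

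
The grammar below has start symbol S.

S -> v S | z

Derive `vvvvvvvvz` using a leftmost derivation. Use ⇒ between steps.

S ⇒ vS   [S -> v S]
vS ⇒ vvS   [S -> v S]
vvS ⇒ vvvS   [S -> v S]
vvvS ⇒ vvvvS   [S -> v S]
vvvvS ⇒ vvvvvS   [S -> v S]
vvvvvS ⇒ vvvvvvS   [S -> v S]
vvvvvvS ⇒ vvvvvvvS   [S -> v S]
vvvvvvvS ⇒ vvvvvvvvS   [S -> v S]
vvvvvvvvS ⇒ vvvvvvvvz   [S -> z]

S ⇒ vS ⇒ vvS ⇒ vvvS ⇒ vvvvS ⇒ vvvvvS ⇒ vvvvvvS ⇒ vvvvvvvS ⇒ vvvvvvvvS ⇒ vvvvvvvvz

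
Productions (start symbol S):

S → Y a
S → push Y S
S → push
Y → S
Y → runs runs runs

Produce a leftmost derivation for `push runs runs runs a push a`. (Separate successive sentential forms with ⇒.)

S ⇒ Y a ⇒ S a ⇒ push Y S a ⇒ push S S a ⇒ push Y a S a ⇒ push runs runs runs a S a ⇒ push runs runs runs a push a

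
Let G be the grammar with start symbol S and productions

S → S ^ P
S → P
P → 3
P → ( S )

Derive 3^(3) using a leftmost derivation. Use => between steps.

S => S^P => P^P => 3^P => 3^(S) => 3^(P) => 3^(3)

S => S^P   [S → S ^ P]
S^P => P^P   [S → P]
P^P => 3^P   [P → 3]
3^P => 3^(S)   [P → ( S )]
3^(S) => 3^(P)   [S → P]
3^(P) => 3^(3)   [P → 3]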